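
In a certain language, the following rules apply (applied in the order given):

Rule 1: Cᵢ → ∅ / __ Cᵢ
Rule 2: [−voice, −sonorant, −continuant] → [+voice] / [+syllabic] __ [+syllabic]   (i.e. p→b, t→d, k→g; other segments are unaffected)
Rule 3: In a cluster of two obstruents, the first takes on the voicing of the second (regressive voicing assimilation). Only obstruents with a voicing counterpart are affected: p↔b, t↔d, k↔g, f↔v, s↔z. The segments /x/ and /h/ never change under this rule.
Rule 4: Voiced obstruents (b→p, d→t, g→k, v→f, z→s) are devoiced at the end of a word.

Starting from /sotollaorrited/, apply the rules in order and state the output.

Rule 1 (degemination): /ll/ is a geminate; the first /l/ deletes. /rr/ is a geminate; the first /r/ deletes. /sotollaorrited/ → sotolaorited.
Rule 2 (intervocalic voicing): /t/ is a voiceless stop between vowels /o/ and /o/, so it voices to [d]. /t/ is a voiceless stop between vowels /i/ and /e/, so it voices to [d]. /sotolaorited/ → sodolaorided.
Rule 3 (regressive voicing assimilation): no segment meets the environment; /sodolaorided/ is unchanged.
Rule 4 (final devoicing): /d/ is a voiced obstruent in word-final position, so it devoices to [t]. /sodolaorided/ → sodolaoridet.

sodolaoridet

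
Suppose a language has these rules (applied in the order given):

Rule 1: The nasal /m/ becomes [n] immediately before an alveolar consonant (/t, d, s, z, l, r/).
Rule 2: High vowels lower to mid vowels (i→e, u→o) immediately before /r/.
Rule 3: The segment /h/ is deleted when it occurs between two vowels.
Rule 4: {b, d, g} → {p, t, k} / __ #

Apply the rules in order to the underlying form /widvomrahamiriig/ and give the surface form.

widvonraameriik

Rule 1 (nasal place assimilation): /m/ precedes the alveolar consonant /r/, so it assimilates in place to [n]. /widvomrahamiriig/ → widvonrahamiriig.
Rule 2 (pre-rhotic lowering): /i/ is a high vowel immediately before /r/, so it lowers to [e]. /widvonrahamiriig/ → widvonrahameriig.
Rule 3 (intervocalic h-deletion): /h/ occurs between vowels /a/ and /a/, so it deletes. /widvonrahameriig/ → widvonraameriig.
Rule 4 (final devoicing): /g/ is a voiced stop in word-final position, so it devoices to [k]. /widvonraameriig/ → widvonraameriik.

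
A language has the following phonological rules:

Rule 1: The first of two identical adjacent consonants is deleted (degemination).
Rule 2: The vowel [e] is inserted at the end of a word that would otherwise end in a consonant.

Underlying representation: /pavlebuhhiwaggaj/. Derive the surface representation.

Rule 1 (degemination): /hh/ is a geminate; the first /h/ deletes. /gg/ is a geminate; the first /g/ deletes. /pavlebuhhiwaggaj/ → pavlebuhiwagaj.
Rule 2 (final e-epenthesis): the form ends in the consonant /j/, so [e] is inserted word-finally. /pavlebuhiwagaj/ → pavlebuhiwagaje.

pavlebuhiwagaje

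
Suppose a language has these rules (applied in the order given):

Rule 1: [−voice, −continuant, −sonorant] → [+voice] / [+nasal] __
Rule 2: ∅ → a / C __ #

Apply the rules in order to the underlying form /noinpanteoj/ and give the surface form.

noinbandeoja

Rule 1 (post-nasal voicing): /p/ is a voiceless stop immediately after the nasal /n/, so it voices to [b]. /t/ is a voiceless stop immediately after the nasal /n/, so it voices to [d]. /noinpanteoj/ → noinbandeoj.
Rule 2 (final a-epenthesis): the form ends in the consonant /j/, so [a] is inserted word-finally. /noinbandeoj/ → noinbandeoja.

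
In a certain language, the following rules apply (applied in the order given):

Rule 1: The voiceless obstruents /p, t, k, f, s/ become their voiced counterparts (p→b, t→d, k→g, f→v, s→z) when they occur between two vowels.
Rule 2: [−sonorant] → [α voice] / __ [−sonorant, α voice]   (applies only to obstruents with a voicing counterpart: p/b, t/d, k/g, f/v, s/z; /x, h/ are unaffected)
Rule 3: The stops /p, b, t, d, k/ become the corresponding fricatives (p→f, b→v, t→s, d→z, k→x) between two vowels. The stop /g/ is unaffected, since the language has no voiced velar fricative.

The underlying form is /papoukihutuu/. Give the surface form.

pavougihuzuu

Rule 1 (intervocalic voicing): /p/ is a voiceless obstruent between vowels /a/ and /o/, so it voices to [b]. /k/ is a voiceless obstruent between vowels /u/ and /i/, so it voices to [g]. /t/ is a voiceless obstruent between vowels /u/ and /u/, so it voices to [d]. /papoukihutuu/ → pabougihuduu.
Rule 2 (regressive voicing assimilation): no segment meets the environment; /pabougihuduu/ is unchanged.
Rule 3 (intervocalic spirantization): /b/ is a stop between vowels /a/ and /o/, so it spirantizes to the fricative [v]. /d/ is a stop between vowels /u/ and /u/, so it spirantizes to the fricative [z]. /pabougihuduu/ → pavougihuzuu.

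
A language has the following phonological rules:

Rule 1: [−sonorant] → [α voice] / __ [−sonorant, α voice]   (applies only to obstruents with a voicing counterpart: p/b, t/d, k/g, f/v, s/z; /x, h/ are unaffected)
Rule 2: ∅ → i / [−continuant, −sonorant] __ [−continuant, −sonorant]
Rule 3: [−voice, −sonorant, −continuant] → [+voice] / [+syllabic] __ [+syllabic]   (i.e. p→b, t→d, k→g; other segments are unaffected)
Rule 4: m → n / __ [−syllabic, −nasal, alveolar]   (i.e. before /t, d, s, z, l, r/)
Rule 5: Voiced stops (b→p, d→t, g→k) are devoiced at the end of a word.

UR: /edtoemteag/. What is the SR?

edidoenteak

Rule 1 (regressive voicing assimilation): /d/ precedes the voiceless obstruent /t/, so it devoices to [t] by assimilation. /edtoemteag/ → ettoemteag.
Rule 2 (stop-cluster i-epenthesis): /t/ and /t/ form a stop–stop cluster, so [i] is inserted between them. /ettoemteag/ → etitoemteag.
Rule 3 (intervocalic voicing): /t/ is a voiceless stop between vowels /e/ and /i/, so it voices to [d]. /t/ is a voiceless stop between vowels /i/ and /o/, so it voices to [d]. /etitoemteag/ → edidoemteag.
Rule 4 (nasal place assimilation): /m/ precedes the alveolar consonant /t/, so it assimilates in place to [n]. /edidoemteag/ → edidoenteag.
Rule 5 (final devoicing): /g/ is a voiced stop in word-final position, so it devoices to [k]. /edidoenteag/ → edidoenteak.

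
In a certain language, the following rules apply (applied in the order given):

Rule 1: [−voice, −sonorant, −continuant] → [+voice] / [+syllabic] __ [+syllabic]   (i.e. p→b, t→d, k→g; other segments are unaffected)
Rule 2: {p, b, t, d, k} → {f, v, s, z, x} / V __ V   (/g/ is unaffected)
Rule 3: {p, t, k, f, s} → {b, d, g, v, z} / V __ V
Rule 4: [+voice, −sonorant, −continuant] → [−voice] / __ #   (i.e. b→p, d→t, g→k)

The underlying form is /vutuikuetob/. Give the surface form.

Rule 1 (intervocalic voicing): /t/ is a voiceless stop between vowels /u/ and /u/, so it voices to [d]. /k/ is a voiceless stop between vowels /i/ and /u/, so it voices to [g]. /t/ is a voiceless stop between vowels /e/ and /o/, so it voices to [d]. /vutuikuetob/ → vuduiguedob.
Rule 2 (intervocalic spirantization): /d/ is a stop between vowels /u/ and /u/, so it spirantizes to the fricative [z]. /d/ is a stop between vowels /e/ and /o/, so it spirantizes to the fricative [z]. /vuduiguedob/ → vuzuiguezob.
Rule 3 (intervocalic voicing): no segment meets the environment; /vuzuiguezob/ is unchanged.
Rule 4 (final devoicing): /b/ is a voiced stop in word-final position, so it devoices to [p]. /vuzuiguezob/ → vuzuiguezop.

vuzuiguezop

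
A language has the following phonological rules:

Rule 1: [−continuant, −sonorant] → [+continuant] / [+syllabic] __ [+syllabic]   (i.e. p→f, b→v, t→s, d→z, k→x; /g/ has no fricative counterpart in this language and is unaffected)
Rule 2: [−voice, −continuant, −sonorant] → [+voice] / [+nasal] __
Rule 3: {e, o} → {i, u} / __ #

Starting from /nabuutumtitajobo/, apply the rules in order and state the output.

navuusumdisajovu

Rule 1 (intervocalic spirantization): /b/ is a stop between vowels /a/ and /u/, so it spirantizes to the fricative [v]. /t/ is a stop between vowels /u/ and /u/, so it spirantizes to the fricative [s]. /t/ is a stop between vowels /i/ and /a/, so it spirantizes to the fricative [s]. /b/ is a stop between vowels /o/ and /o/, so it spirantizes to the fricative [v]. /nabuutumtitajobo/ → navuusumtisajovo.
Rule 2 (post-nasal voicing): /t/ is a voiceless stop immediately after the nasal /m/, so it voices to [d]. /navuusumtisajovo/ → navuusumdisajovo.
Rule 3 (final vowel raising): /o/ is a mid vowel in word-final position, so it raises to [u]. /navuusumdisajovo/ → navuusumdisajovu.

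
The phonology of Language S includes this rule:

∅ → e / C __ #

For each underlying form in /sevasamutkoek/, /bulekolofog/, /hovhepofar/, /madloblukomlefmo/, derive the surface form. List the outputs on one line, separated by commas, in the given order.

/sevasamutkoek/: the form ends in the consonant /k/, so [e] is inserted word-finally. → [sevasamutkoeke].
/bulekolofog/: the form ends in the consonant /g/, so [e] is inserted word-finally. → [bulekolofoge].
/hovhepofar/: the form ends in the consonant /r/, so [e] is inserted word-finally. → [hovhepofare].
/madloblukomlefmo/: the rule's environment is not met; surfaces unchanged as [madloblukomlefmo].

sevasamutkoeke, bulekolofoge, hovhepofare, madloblukomlefmo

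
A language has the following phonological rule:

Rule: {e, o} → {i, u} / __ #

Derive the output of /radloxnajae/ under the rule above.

Scanning /radloxnajae/: /o/ at position 5 is not in the conditioning environment; /e/ is a mid vowel in word-final position, so it raises to [i].
Result: [radloxnajai].

radloxnajai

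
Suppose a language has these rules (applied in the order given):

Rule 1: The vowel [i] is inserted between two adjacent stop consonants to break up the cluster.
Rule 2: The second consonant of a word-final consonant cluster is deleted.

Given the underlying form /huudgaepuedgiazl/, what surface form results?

Rule 1 (stop-cluster i-epenthesis): /d/ and /g/ form a stop–stop cluster, so [i] is inserted between them. /d/ and /g/ form a stop–stop cluster, so [i] is inserted between them. /huudgaepuedgiazl/ → huudigaepuedigiazl.
Rule 2 (final cluster simplification): /l/ is the second consonant of a word-final cluster /zl/, so it deletes. /huudigaepuedigiazl/ → huudigaepuedigiaz.

huudigaepuedigiaz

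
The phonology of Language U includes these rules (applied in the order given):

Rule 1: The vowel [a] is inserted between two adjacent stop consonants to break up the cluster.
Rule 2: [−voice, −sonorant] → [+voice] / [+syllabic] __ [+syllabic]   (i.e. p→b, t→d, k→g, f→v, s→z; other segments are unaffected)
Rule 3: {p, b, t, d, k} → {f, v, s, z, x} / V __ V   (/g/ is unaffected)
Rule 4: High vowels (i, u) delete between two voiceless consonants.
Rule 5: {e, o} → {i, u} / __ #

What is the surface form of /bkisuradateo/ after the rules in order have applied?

Rule 1 (stop-cluster a-epenthesis): /b/ and /k/ form a stop–stop cluster, so [a] is inserted between them. /bkisuradateo/ → bakisuradateo.
Rule 2 (intervocalic voicing): /k/ is a voiceless obstruent between vowels /a/ and /i/, so it voices to [g]. /s/ is a voiceless obstruent between vowels /i/ and /u/, so it voices to [z]. /t/ is a voiceless obstruent between vowels /a/ and /e/, so it voices to [d]. /bakisuradateo/ → bagizuradadeo.
Rule 3 (intervocalic spirantization): /d/ is a stop between vowels /a/ and /a/, so it spirantizes to the fricative [z]. /d/ is a stop between vowels /a/ and /e/, so it spirantizes to the fricative [z]. /bagizuradadeo/ → bagizurazazeo.
Rule 4 (high vowel syncope): no segment meets the environment; /bagizurazazeo/ is unchanged.
Rule 5 (final vowel raising): /o/ is a mid vowel in word-final position, so it raises to [u]. /bagizurazazeo/ → bagizurazazeu.

bagizurazazeu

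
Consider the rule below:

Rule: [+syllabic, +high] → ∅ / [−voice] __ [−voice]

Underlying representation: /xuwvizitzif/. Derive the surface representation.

No segment of /xuwvizitzif/ meets the structural description of the rule, so the form surfaces unchanged.

xuwvizitzif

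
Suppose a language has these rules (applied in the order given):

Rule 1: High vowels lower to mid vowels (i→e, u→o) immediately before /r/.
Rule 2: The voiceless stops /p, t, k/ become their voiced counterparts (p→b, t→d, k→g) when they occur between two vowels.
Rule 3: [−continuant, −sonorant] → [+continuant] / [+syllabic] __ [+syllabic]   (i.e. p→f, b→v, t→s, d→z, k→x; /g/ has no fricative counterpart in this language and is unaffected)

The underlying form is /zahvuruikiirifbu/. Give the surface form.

Rule 1 (pre-rhotic lowering): /u/ is a high vowel immediately before /r/, so it lowers to [o]. /i/ is a high vowel immediately before /r/, so it lowers to [e]. /zahvuruikiirifbu/ → zahvoruikierifbu.
Rule 2 (intervocalic voicing): /k/ is a voiceless stop between vowels /i/ and /i/, so it voices to [g]. /zahvoruikierifbu/ → zahvoruigierifbu.
Rule 3 (intervocalic spirantization): no segment meets the environment; /zahvoruigierifbu/ is unchanged.

zahvoruigierifbu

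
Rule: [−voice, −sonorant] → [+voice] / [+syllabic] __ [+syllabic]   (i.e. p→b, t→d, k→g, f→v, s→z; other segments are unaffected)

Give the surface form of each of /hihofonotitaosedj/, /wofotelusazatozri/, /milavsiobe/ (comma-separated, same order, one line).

hihovonodidaozedj, wovodeluzazadozri, milavsiobe

/hihofonotitaosedj/: /f/ is a voiceless obstruent between vowels /o/ and /o/, so it voices to [v]. /t/ is a voiceless obstruent between vowels /o/ and /i/, so it voices to [d]. /t/ is a voiceless obstruent between vowels /i/ and /a/, so it voices to [d]. /s/ is a voiceless obstruent between vowels /o/ and /e/, so it voices to [z]. → [hihovonodidaozedj].
/wofotelusazatozri/: /f/ is a voiceless obstruent between vowels /o/ and /o/, so it voices to [v]. /t/ is a voiceless obstruent between vowels /o/ and /e/, so it voices to [d]. /s/ is a voiceless obstruent between vowels /u/ and /a/, so it voices to [z]. /t/ is a voiceless obstruent between vowels /a/ and /o/, so it voices to [d]. → [wovodeluzazadozri].
/milavsiobe/: the rule's environment is not met; surfaces unchanged as [milavsiobe].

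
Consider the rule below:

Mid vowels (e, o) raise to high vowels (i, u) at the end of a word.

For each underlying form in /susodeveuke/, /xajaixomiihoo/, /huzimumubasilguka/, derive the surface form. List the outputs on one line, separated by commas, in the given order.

/susodeveuke/: /e/ is a mid vowel in word-final position, so it raises to [i]. → [susodeveuki].
/xajaixomiihoo/: /o/ is a mid vowel in word-final position, so it raises to [u]. → [xajaixomiihou].
/huzimumubasilguka/: the rule's environment is not met; surfaces unchanged as [huzimumubasilguka].

susodeveuki, xajaixomiihou, huzimumubasilguka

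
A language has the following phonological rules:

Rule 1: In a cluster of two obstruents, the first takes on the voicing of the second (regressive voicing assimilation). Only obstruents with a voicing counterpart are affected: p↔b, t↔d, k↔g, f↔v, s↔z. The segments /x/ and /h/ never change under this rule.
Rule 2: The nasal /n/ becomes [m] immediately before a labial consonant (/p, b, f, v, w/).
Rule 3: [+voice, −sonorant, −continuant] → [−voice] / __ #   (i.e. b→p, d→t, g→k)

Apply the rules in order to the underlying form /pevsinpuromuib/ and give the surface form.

Rule 1 (regressive voicing assimilation): /v/ precedes the voiceless obstruent /s/, so it devoices to [f] by assimilation. /pevsinpuromuib/ → pefsinpuromuib.
Rule 2 (nasal place assimilation): /n/ precedes the labial consonant /p/, so it assimilates in place to [m]. /pefsinpuromuib/ → pefsimpuromuib.
Rule 3 (final devoicing): /b/ is a voiced stop in word-final position, so it devoices to [p]. /pefsimpuromuib/ → pefsimpuromuip.

pefsimpuromuip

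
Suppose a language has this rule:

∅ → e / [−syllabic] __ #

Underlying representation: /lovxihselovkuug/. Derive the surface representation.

lovxihselovkuuge

the form ends in the consonant /g/, so [e] is inserted word-finally.
Surface form: [lovxihselovkuuge].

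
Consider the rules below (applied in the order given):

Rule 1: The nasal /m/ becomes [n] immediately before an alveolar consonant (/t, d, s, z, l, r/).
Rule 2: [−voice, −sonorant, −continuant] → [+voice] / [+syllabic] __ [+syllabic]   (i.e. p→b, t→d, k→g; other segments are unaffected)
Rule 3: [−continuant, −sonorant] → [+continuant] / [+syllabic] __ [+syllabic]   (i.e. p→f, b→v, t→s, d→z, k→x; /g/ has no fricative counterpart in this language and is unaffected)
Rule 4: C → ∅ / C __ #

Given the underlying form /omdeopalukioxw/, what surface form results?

Rule 1 (nasal place assimilation): /m/ precedes the alveolar consonant /d/, so it assimilates in place to [n]. /omdeopalukioxw/ → ondeopalukioxw.
Rule 2 (intervocalic voicing): /p/ is a voiceless stop between vowels /o/ and /a/, so it voices to [b]. /k/ is a voiceless stop between vowels /u/ and /i/, so it voices to [g]. /ondeopalukioxw/ → ondeobalugioxw.
Rule 3 (intervocalic spirantization): /b/ is a stop between vowels /o/ and /a/, so it spirantizes to the fricative [v]. /ondeobalugioxw/ → ondeovalugioxw.
Rule 4 (final cluster simplification): /w/ is the second consonant of a word-final cluster /xw/, so it deletes. /ondeovalugioxw/ → ondeovalugiox.

ondeovalugiox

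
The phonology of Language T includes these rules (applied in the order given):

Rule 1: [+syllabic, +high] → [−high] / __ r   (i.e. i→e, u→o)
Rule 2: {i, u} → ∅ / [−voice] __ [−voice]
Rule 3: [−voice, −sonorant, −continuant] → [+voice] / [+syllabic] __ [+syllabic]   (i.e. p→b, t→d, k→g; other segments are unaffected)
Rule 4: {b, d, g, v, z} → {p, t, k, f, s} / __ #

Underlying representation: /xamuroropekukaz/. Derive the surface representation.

xamororobekkas

Rule 1 (pre-rhotic lowering): /u/ is a high vowel immediately before /r/, so it lowers to [o]. /xamuroropekukaz/ → xamororopekukaz.
Rule 2 (high vowel syncope): /u/ is a high vowel flanked by voiceless consonants /k/ and /k/, so it deletes. /xamororopekukaz/ → xamororopekkaz.
Rule 3 (intervocalic voicing): /p/ is a voiceless stop between vowels /o/ and /e/, so it voices to [b]. /xamororopekkaz/ → xamororobekkaz.
Rule 4 (final devoicing): /z/ is a voiced obstruent in word-final position, so it devoices to [s]. /xamororobekkaz/ → xamororobekkas.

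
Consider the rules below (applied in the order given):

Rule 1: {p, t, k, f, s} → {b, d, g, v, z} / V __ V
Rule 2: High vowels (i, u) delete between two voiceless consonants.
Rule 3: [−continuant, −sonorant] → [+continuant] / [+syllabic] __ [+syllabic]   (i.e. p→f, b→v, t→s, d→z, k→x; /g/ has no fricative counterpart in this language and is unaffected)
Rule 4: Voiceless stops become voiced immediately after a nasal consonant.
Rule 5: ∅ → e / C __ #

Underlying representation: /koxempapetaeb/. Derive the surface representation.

Rule 1 (intervocalic voicing): /p/ is a voiceless obstruent between vowels /a/ and /e/, so it voices to [b]. /t/ is a voiceless obstruent between vowels /e/ and /a/, so it voices to [d]. /koxempapetaeb/ → koxempabedaeb.
Rule 2 (high vowel syncope): no segment meets the environment; /koxempabedaeb/ is unchanged.
Rule 3 (intervocalic spirantization): /b/ is a stop between vowels /a/ and /e/, so it spirantizes to the fricative [v]. /d/ is a stop between vowels /e/ and /a/, so it spirantizes to the fricative [z]. /koxempabedaeb/ → koxempavezaeb.
Rule 4 (post-nasal voicing): /p/ is a voiceless stop immediately after the nasal /m/, so it voices to [b]. /koxempavezaeb/ → koxembavezaeb.
Rule 5 (final e-epenthesis): the form ends in the consonant /b/, so [e] is inserted word-finally. /koxembavezaeb/ → koxembavezaebe.

koxembavezaebe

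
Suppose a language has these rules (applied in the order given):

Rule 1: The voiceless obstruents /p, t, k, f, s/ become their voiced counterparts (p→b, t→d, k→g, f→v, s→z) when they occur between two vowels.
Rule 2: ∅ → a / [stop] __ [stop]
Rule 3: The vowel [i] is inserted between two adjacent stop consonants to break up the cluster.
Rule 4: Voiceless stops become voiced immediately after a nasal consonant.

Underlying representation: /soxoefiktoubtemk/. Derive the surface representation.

Rule 1 (intervocalic voicing): /f/ is a voiceless obstruent between vowels /e/ and /i/, so it voices to [v]. /soxoefiktoubtemk/ → soxoeviktoubtemk.
Rule 2 (stop-cluster a-epenthesis): /k/ and /t/ form a stop–stop cluster, so [a] is inserted between them. /b/ and /t/ form a stop–stop cluster, so [a] is inserted between them. /soxoeviktoubtemk/ → soxoevikatoubatemk.
Rule 3 (stop-cluster i-epenthesis): no segment meets the environment; /soxoevikatoubatemk/ is unchanged.
Rule 4 (post-nasal voicing): /k/ is a voiceless stop immediately after the nasal /m/, so it voices to [g]. /soxoevikatoubatemk/ → soxoevikatoubatemg.

soxoevikatoubatemg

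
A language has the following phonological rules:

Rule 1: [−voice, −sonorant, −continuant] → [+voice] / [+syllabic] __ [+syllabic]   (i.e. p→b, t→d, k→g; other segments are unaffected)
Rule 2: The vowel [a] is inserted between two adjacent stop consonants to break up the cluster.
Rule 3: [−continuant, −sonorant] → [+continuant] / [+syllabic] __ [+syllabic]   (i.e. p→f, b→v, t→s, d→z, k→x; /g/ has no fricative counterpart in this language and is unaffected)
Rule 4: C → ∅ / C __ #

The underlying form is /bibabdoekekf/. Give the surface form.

Rule 1 (intervocalic voicing): /k/ is a voiceless stop between vowels /e/ and /e/, so it voices to [g]. /bibabdoekekf/ → bibabdoegekf.
Rule 2 (stop-cluster a-epenthesis): /b/ and /d/ form a stop–stop cluster, so [a] is inserted between them. /bibabdoegekf/ → bibabadoegekf.
Rule 3 (intervocalic spirantization): /b/ is a stop between vowels /i/ and /a/, so it spirantizes to the fricative [v]. /b/ is a stop between vowels /a/ and /a/, so it spirantizes to the fricative [v]. /d/ is a stop between vowels /a/ and /o/, so it spirantizes to the fricative [z]. /bibabadoegekf/ → bivavazoegekf.
Rule 4 (final cluster simplification): /f/ is the second consonant of a word-final cluster /kf/, so it deletes. /bivavazoegekf/ → bivavazoegek.

bivavazoegek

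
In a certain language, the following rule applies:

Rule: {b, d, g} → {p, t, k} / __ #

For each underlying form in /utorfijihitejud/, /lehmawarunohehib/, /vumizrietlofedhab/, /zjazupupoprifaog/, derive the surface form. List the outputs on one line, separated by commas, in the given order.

utorfijihitejut, lehmawarunohehip, vumizrietlofedhap, zjazupupoprifaok

/utorfijihitejud/: /d/ is a voiced stop in word-final position, so it devoices to [t]. → [utorfijihitejut].
/lehmawarunohehib/: /b/ is a voiced stop in word-final position, so it devoices to [p]. → [lehmawarunohehip].
/vumizrietlofedhab/: /b/ is a voiced stop in word-final position, so it devoices to [p]. → [vumizrietlofedhap].
/zjazupupoprifaog/: /g/ is a voiced stop in word-final position, so it devoices to [k]. → [zjazupupoprifaok].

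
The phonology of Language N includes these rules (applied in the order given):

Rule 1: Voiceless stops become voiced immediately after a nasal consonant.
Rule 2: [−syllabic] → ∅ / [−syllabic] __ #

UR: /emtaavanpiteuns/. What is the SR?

Rule 1 (post-nasal voicing): /t/ is a voiceless stop immediately after the nasal /m/, so it voices to [d]. /p/ is a voiceless stop immediately after the nasal /n/, so it voices to [b]. /emtaavanpiteuns/ → emdaavanbiteuns.
Rule 2 (final cluster simplification): /s/ is the second consonant of a word-final cluster /ns/, so it deletes. /emdaavanbiteuns/ → emdaavanbiteun.

emdaavanbiteun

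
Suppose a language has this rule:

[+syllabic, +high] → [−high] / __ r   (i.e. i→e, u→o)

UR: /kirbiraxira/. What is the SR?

/i/ is a high vowel immediately before /r/, so it lowers to [e].
/i/ is a high vowel immediately before /r/, so it lowers to [e].
/i/ is a high vowel immediately before /r/, so it lowers to [e].
Surface form: [kerberaxera].

kerberaxera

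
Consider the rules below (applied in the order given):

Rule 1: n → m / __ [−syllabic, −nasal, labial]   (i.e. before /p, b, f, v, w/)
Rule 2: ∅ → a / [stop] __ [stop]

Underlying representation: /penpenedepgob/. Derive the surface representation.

Rule 1 (nasal place assimilation): /n/ precedes the labial consonant /p/, so it assimilates in place to [m]. /penpenedepgob/ → pempenedepgob.
Rule 2 (stop-cluster a-epenthesis): /p/ and /g/ form a stop–stop cluster, so [a] is inserted between them. /pempenedepgob/ → pempenedepagob.

pempenedepagob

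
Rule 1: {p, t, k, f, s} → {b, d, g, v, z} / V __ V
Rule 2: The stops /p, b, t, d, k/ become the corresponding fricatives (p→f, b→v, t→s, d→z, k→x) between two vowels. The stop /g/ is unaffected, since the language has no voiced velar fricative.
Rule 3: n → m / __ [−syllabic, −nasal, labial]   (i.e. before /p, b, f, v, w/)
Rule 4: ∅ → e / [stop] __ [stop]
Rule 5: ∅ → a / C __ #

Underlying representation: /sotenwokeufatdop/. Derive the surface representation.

Rule 1 (intervocalic voicing): /t/ is a voiceless obstruent between vowels /o/ and /e/, so it voices to [d]. /k/ is a voiceless obstruent between vowels /o/ and /e/, so it voices to [g]. /f/ is a voiceless obstruent between vowels /u/ and /a/, so it voices to [v]. /sotenwokeufatdop/ → sodenwogeuvatdop.
Rule 2 (intervocalic spirantization): /d/ is a stop between vowels /o/ and /e/, so it spirantizes to the fricative [z]. /sodenwogeuvatdop/ → sozenwogeuvatdop.
Rule 3 (nasal place assimilation): /n/ precedes the labial consonant /w/, so it assimilates in place to [m]. /sozenwogeuvatdop/ → sozemwogeuvatdop.
Rule 4 (stop-cluster e-epenthesis): /t/ and /d/ form a stop–stop cluster, so [e] is inserted between them. /sozemwogeuvatdop/ → sozemwogeuvatedop.
Rule 5 (final a-epenthesis): the form ends in the consonant /p/, so [a] is inserted word-finally. /sozemwogeuvatedop/ → sozemwogeuvatedopa.

sozemwogeuvatedopa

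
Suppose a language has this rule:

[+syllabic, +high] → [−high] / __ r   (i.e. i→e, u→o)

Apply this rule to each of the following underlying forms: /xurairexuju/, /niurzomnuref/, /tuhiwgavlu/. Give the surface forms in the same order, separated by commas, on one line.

/xurairexuju/: /u/ is a high vowel immediately before /r/, so it lowers to [o]. /i/ is a high vowel immediately before /r/, so it lowers to [e]. → [xoraerexuju].
/niurzomnuref/: /u/ is a high vowel immediately before /r/, so it lowers to [o]. /u/ is a high vowel immediately before /r/, so it lowers to [o]. → [niorzomnoref].
/tuhiwgavlu/: the rule's environment is not met; surfaces unchanged as [tuhiwgavlu].

xoraerexuju, niorzomnoref, tuhiwgavlu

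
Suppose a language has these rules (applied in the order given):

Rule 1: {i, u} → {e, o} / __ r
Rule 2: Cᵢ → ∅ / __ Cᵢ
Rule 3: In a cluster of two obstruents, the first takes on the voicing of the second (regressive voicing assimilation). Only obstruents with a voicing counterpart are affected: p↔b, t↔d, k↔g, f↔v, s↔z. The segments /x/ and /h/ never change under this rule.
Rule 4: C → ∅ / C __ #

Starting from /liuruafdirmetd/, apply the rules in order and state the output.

Rule 1 (pre-rhotic lowering): /u/ is a high vowel immediately before /r/, so it lowers to [o]. /i/ is a high vowel immediately before /r/, so it lowers to [e]. /liuruafdirmetd/ → lioruafdermetd.
Rule 2 (degemination): no segment meets the environment; /lioruafdermetd/ is unchanged.
Rule 3 (regressive voicing assimilation): /f/ precedes the voiced obstruent /d/, so it voices to [v] by assimilation. /t/ precedes the voiced obstruent /d/, so it voices to [d] by assimilation. /lioruafdermetd/ → lioruavdermedd.
Rule 4 (final cluster simplification): /d/ is the second consonant of a word-final cluster /dd/, so it deletes. /lioruavdermedd/ → lioruavdermed.

lioruavdermed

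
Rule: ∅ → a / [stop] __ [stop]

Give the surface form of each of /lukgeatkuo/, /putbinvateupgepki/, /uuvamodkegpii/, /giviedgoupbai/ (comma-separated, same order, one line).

lukageatakuo, putabinvateupagepaki, uuvamodakegapii, giviedagoupabai

/lukgeatkuo/: /k/ and /g/ form a stop–stop cluster, so [a] is inserted between them. /t/ and /k/ form a stop–stop cluster, so [a] is inserted between them. → [lukageatakuo].
/putbinvateupgepki/: /t/ and /b/ form a stop–stop cluster, so [a] is inserted between them. /p/ and /g/ form a stop–stop cluster, so [a] is inserted between them. /p/ and /k/ form a stop–stop cluster, so [a] is inserted between them. → [putabinvateupagepaki].
/uuvamodkegpii/: /d/ and /k/ form a stop–stop cluster, so [a] is inserted between them. /g/ and /p/ form a stop–stop cluster, so [a] is inserted between them. → [uuvamodakegapii].
/giviedgoupbai/: /d/ and /g/ form a stop–stop cluster, so [a] is inserted between them. /p/ and /b/ form a stop–stop cluster, so [a] is inserted between them. → [giviedagoupabai].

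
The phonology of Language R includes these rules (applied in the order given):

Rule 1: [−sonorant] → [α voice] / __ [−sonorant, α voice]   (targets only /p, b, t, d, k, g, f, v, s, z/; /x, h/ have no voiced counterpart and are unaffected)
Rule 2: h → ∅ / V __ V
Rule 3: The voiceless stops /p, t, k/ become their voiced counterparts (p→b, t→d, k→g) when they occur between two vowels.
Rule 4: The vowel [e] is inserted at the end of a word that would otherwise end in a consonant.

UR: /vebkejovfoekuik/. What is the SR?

vepkejoffoeguike

Rule 1 (regressive voicing assimilation): /b/ precedes the voiceless obstruent /k/, so it devoices to [p] by assimilation. /v/ precedes the voiceless obstruent /f/, so it devoices to [f] by assimilation. /vebkejovfoekuik/ → vepkejoffoekuik.
Rule 2 (intervocalic h-deletion): no segment meets the environment; /vepkejoffoekuik/ is unchanged.
Rule 3 (intervocalic voicing): /k/ is a voiceless stop between vowels /e/ and /u/, so it voices to [g]. /vepkejoffoekuik/ → vepkejoffoeguik.
Rule 4 (final e-epenthesis): the form ends in the consonant /k/, so [e] is inserted word-finally. /vepkejoffoeguik/ → vepkejoffoeguike.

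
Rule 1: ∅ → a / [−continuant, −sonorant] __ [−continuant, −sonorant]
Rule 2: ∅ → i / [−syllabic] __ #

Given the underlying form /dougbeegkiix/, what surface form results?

Rule 1 (stop-cluster a-epenthesis): /g/ and /b/ form a stop–stop cluster, so [a] is inserted between them. /g/ and /k/ form a stop–stop cluster, so [a] is inserted between them. /dougbeegkiix/ → dougabeegakiix.
Rule 2 (final i-epenthesis): the form ends in the consonant /x/, so [i] is inserted word-finally. /dougabeegakiix/ → dougabeegakiixi.

dougabeegakiixi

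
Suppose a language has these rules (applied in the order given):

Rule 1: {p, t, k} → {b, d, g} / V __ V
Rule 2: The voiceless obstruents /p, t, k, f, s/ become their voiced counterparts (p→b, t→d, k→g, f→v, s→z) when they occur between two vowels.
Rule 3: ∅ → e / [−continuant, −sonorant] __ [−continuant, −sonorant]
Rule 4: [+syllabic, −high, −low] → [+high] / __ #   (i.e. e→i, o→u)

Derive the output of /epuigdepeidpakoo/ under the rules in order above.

ebuigedebeidepagou

Rule 1 (intervocalic voicing): /p/ is a voiceless stop between vowels /e/ and /u/, so it voices to [b]. /p/ is a voiceless stop between vowels /e/ and /e/, so it voices to [b]. /k/ is a voiceless stop between vowels /a/ and /o/, so it voices to [g]. /epuigdepeidpakoo/ → ebuigdebeidpagoo.
Rule 2 (intervocalic voicing): no segment meets the environment; /ebuigdebeidpagoo/ is unchanged.
Rule 3 (stop-cluster e-epenthesis): /g/ and /d/ form a stop–stop cluster, so [e] is inserted between them. /d/ and /p/ form a stop–stop cluster, so [e] is inserted between them. /ebuigdebeidpagoo/ → ebuigedebeidepagoo.
Rule 4 (final vowel raising): /o/ is a mid vowel in word-final position, so it raises to [u]. /ebuigedebeidepagoo/ → ebuigedebeidepagou.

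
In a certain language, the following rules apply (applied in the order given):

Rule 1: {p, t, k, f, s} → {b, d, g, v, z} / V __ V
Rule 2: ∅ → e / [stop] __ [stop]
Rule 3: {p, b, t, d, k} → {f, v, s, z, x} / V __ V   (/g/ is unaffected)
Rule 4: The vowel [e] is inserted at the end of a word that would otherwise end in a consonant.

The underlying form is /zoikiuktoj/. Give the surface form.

Rule 1 (intervocalic voicing): /k/ is a voiceless obstruent between vowels /i/ and /i/, so it voices to [g]. /zoikiuktoj/ → zoigiuktoj.
Rule 2 (stop-cluster e-epenthesis): /k/ and /t/ form a stop–stop cluster, so [e] is inserted between them. /zoigiuktoj/ → zoigiuketoj.
Rule 3 (intervocalic spirantization): /k/ is a stop between vowels /u/ and /e/, so it spirantizes to the fricative [x]. /t/ is a stop between vowels /e/ and /o/, so it spirantizes to the fricative [s]. /zoigiuketoj/ → zoigiuxesoj.
Rule 4 (final e-epenthesis): the form ends in the consonant /j/, so [e] is inserted word-finally. /zoigiuxesoj/ → zoigiuxesoje.

zoigiuxesoje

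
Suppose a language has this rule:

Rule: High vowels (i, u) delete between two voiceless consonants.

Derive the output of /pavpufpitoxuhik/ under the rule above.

pavpfptoxhk

/u/ is a high vowel flanked by voiceless consonants /p/ and /f/, so it deletes.
/i/ is a high vowel flanked by voiceless consonants /p/ and /t/, so it deletes.
/u/ is a high vowel flanked by voiceless consonants /x/ and /h/, so it deletes.
/i/ is a high vowel flanked by voiceless consonants /h/ and /k/, so it deletes.
Surface form: [pavpfptoxhk].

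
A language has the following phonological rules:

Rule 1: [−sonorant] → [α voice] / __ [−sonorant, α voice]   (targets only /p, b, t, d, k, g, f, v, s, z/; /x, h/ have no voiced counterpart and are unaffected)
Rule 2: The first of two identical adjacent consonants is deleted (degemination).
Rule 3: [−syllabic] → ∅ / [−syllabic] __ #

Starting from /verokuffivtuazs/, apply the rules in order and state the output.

verokufiftuas

Rule 1 (regressive voicing assimilation): /v/ precedes the voiceless obstruent /t/, so it devoices to [f] by assimilation. /z/ precedes the voiceless obstruent /s/, so it devoices to [s] by assimilation. /verokuffivtuazs/ → verokuffiftuass.
Rule 2 (degemination): /ff/ is a geminate; the first /f/ deletes. /ss/ is a geminate; the first /s/ deletes. /verokuffiftuass/ → verokufiftuas.
Rule 3 (final cluster simplification): no segment meets the environment; /verokufiftuas/ is unchanged.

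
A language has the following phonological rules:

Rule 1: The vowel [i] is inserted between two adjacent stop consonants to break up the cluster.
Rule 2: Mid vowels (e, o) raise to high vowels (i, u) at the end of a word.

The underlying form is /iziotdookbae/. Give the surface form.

iziotidookibai

Rule 1 (stop-cluster i-epenthesis): /t/ and /d/ form a stop–stop cluster, so [i] is inserted between them. /k/ and /b/ form a stop–stop cluster, so [i] is inserted between them. /iziotdookbae/ → iziotidookibae.
Rule 2 (final vowel raising): /e/ is a mid vowel in word-final position, so it raises to [i]. /iziotidookibae/ → iziotidookibai.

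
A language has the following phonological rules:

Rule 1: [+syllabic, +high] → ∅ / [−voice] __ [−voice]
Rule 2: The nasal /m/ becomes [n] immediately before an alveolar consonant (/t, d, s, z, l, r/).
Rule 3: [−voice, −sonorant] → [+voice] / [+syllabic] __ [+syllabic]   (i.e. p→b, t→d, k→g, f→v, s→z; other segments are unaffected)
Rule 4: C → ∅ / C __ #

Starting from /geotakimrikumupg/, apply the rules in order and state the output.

Rule 1 (high vowel syncope): no segment meets the environment; /geotakimrikumupg/ is unchanged.
Rule 2 (nasal place assimilation): /m/ precedes the alveolar consonant /r/, so it assimilates in place to [n]. /geotakimrikumupg/ → geotakinrikumupg.
Rule 3 (intervocalic voicing): /t/ is a voiceless obstruent between vowels /o/ and /a/, so it voices to [d]. /k/ is a voiceless obstruent between vowels /a/ and /i/, so it voices to [g]. /k/ is a voiceless obstruent between vowels /i/ and /u/, so it voices to [g]. /geotakinrikumupg/ → geodaginrigumupg.
Rule 4 (final cluster simplification): /g/ is the second consonant of a word-final cluster /pg/, so it deletes. /geodaginrigumupg/ → geodaginrigumup.

geodaginrigumup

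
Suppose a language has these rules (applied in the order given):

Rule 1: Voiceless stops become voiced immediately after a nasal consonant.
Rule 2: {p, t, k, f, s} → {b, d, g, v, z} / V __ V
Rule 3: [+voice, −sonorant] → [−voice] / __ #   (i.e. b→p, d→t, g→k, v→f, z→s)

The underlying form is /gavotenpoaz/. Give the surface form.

Rule 1 (post-nasal voicing): /p/ is a voiceless stop immediately after the nasal /n/, so it voices to [b]. /gavotenpoaz/ → gavotenboaz.
Rule 2 (intervocalic voicing): /t/ is a voiceless obstruent between vowels /o/ and /e/, so it voices to [d]. /gavotenboaz/ → gavodenboaz.
Rule 3 (final devoicing): /z/ is a voiced obstruent in word-final position, so it devoices to [s]. /gavodenboaz/ → gavodenboas.

gavodenboas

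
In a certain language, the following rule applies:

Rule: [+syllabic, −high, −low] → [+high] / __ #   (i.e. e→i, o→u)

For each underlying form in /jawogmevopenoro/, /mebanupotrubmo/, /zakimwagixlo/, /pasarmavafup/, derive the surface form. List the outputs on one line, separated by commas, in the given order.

jawogmevopenoru, mebanupotrubmu, zakimwagixlu, pasarmavafup

/jawogmevopenoro/: /o/ is a mid vowel in word-final position, so it raises to [u]. → [jawogmevopenoru].
/mebanupotrubmo/: /o/ is a mid vowel in word-final position, so it raises to [u]. → [mebanupotrubmu].
/zakimwagixlo/: /o/ is a mid vowel in word-final position, so it raises to [u]. → [zakimwagixlu].
/pasarmavafup/: the rule's environment is not met; surfaces unchanged as [pasarmavafup].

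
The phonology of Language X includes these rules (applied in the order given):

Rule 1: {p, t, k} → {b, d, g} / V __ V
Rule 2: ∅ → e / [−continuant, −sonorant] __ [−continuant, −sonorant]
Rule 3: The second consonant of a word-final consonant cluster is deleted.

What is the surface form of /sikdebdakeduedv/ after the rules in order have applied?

Rule 1 (intervocalic voicing): /k/ is a voiceless stop between vowels /a/ and /e/, so it voices to [g]. /sikdebdakeduedv/ → sikdebdageduedv.
Rule 2 (stop-cluster e-epenthesis): /k/ and /d/ form a stop–stop cluster, so [e] is inserted between them. /b/ and /d/ form a stop–stop cluster, so [e] is inserted between them. /sikdebdageduedv/ → sikedebedageduedv.
Rule 3 (final cluster simplification): /v/ is the second consonant of a word-final cluster /dv/, so it deletes. /sikedebedageduedv/ → sikedebedagedued.

sikedebedagedued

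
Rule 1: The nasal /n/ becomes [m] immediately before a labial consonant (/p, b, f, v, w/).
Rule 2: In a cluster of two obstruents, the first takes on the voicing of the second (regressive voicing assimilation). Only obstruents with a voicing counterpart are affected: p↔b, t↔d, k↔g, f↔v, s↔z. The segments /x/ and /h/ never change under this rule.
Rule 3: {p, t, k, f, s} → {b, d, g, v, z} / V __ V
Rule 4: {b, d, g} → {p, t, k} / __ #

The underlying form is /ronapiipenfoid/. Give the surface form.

Rule 1 (nasal place assimilation): /n/ precedes the labial consonant /f/, so it assimilates in place to [m]. /ronapiipenfoid/ → ronapiipemfoid.
Rule 2 (regressive voicing assimilation): no segment meets the environment; /ronapiipemfoid/ is unchanged.
Rule 3 (intervocalic voicing): /p/ is a voiceless obstruent between vowels /a/ and /i/, so it voices to [b]. /p/ is a voiceless obstruent between vowels /i/ and /e/, so it voices to [b]. /ronapiipemfoid/ → ronabiibemfoid.
Rule 4 (final devoicing): /d/ is a voiced stop in word-final position, so it devoices to [t]. /ronabiibemfoid/ → ronabiibemfoit.

ronabiibemfoit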